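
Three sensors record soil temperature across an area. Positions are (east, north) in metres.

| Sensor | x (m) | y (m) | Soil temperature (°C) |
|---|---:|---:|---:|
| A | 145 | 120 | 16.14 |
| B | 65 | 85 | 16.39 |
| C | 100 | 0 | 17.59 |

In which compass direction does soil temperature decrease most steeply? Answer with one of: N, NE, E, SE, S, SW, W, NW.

Differences from A: to B (Δx, Δy, Δh) = (-80, -35, +0.25); to C = (-45, -120, +1.45).
Determinant of the coordinate differences = (-80)·(-120) − (-45)·(-35) = 8025.
∂T/∂x = [(+0.25)·(-120) − (+1.45)·(-35)] / 8025 = +0.002586
∂T/∂y = [(-80)·(+1.45) − (-45)·(+0.25)] / 8025 = -0.01305
Steepest decrease is along −∇f = (-0.002586 E, +0.01305 N) → north.

N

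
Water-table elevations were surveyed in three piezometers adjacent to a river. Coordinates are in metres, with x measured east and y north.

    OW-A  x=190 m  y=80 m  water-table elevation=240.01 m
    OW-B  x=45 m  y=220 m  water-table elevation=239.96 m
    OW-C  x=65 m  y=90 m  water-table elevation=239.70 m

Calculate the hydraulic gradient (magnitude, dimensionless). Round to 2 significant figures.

0.0036

With h = a·x + b·y + c and OW-A as origin, the differences give:
  (-145)·a + 140·b = -0.05
  (-125)·a + 10·b = -0.31
Eliminate b (×10 and ×140, subtract): 16050·a = 42.900 → a = ∂h/∂x = +0.002673
Back-substitute: b = ∂h/∂y = +0.002411.
|∇h| = √(0.002673² + 0.002411²) = 0.0036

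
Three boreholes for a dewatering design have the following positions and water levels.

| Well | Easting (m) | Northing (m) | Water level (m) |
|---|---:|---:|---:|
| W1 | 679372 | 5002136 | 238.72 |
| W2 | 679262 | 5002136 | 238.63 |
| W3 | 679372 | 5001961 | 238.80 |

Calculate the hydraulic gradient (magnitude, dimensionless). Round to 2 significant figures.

0.00094

∂h/∂x = (238.63 − 238.72) / (679262 − 679372) = +0.0008182
∂h/∂y = (238.80 − 238.72) / (5001961 − 5002136) = -0.0004571
|∇h| = √(0.0008182² + -0.0004571²) = 0.0009372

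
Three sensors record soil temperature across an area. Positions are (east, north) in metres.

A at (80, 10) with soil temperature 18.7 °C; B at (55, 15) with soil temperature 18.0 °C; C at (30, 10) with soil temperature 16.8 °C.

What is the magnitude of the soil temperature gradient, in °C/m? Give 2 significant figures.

Taking A as reference: B−A = (-25, 5, -0.7); C−A = (-50, 0, -1.9).
Solve a·Δx + b·Δy = ΔT: det = (-25)·0 − (-50)·5 = 250.
∂T/∂x = [(-0.7)·0 − (-1.9)·5] / 250 = +0.03800
∂T/∂y = [(-25)·(-1.9) − (-50)·(-0.7)] / 250 = +0.05000
|∇f| = √(0.03800² + 0.05000²) = 0.0628 °C/m

0.063 °C/m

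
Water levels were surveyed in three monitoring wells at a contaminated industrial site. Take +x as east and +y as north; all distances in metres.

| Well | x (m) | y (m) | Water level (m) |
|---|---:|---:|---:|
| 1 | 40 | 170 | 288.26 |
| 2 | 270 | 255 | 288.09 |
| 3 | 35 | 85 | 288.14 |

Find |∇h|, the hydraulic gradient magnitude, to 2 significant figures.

0.0020

Taking 1 as reference: 2−1 = (230, 85, -0.17); 3−1 = (-5, -85, -0.12).
Determinant of the coordinate differences = 230·(-85) − (-5)·85 = -19125.
∂h/∂x = [(-0.17)·(-85) − (-0.12)·85] / -19125 = -0.001289
∂h/∂y = [230·(-0.12) − (-5)·(-0.17)] / -19125 = +0.001488
|∇h| = √(-0.001289² + 0.001488²) = 0.001969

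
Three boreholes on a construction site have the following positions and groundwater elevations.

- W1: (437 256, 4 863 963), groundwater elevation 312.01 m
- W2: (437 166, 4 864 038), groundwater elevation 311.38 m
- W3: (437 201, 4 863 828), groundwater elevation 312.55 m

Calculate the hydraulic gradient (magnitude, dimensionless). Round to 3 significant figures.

With h = a·x + b·y + c and W1 as origin, the differences give:
  (-90)·a + 75·b = -0.63
  (-55)·a + (-135)·b = +0.54
Eliminate b (×(-135) and ×75, subtract): 16275·a = 44.550 → a = ∂h/∂x = +0.002737
Back-substitute: b = ∂h/∂y = -0.005115.
|∇h| = √(0.002737² + -0.005115²) = 0.005801

0.00580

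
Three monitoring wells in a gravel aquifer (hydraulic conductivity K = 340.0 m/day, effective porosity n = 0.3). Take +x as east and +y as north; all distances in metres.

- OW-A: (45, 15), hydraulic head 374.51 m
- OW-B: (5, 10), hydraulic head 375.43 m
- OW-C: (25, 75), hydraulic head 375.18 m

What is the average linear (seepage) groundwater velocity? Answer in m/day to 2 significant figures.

27 m/day

With h = a·x + b·y + c and OW-A as origin, the differences give:
  (-40)·a + (-5)·b = +0.92
  (-20)·a + 60·b = +0.67
Eliminate b (×60 and ×(-5), subtract): -2500·a = 58.550 → a = ∂h/∂x = -0.02342
Back-substitute: b = ∂h/∂y = +0.003360.
|∇h| = √(-0.02342² + 0.003360²) = 0.02366
Seepage velocity v = K·i/n = 340.0 × 0.02366 / 0.3 = 26.81 m/day.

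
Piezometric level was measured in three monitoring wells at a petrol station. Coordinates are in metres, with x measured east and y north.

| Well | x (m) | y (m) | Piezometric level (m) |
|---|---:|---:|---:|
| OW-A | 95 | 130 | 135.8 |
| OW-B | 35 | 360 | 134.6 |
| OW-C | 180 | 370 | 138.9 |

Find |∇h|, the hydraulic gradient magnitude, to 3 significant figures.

Differences from OW-A: to OW-B (Δx, Δy, Δh) = (-60, 230, -1.2); to OW-C = (85, 240, +3.1).
Determinant of the coordinate differences = (-60)·240 − 85·230 = -33950.
∂h/∂x = [(-1.2)·240 − (+3.1)·230] / -33950 = +0.02948
∂h/∂y = [(-60)·(+3.1) − 85·(-1.2)] / -33950 = +0.002474
|∇h| = √(0.02948² + 0.002474²) = 0.02958

0.0296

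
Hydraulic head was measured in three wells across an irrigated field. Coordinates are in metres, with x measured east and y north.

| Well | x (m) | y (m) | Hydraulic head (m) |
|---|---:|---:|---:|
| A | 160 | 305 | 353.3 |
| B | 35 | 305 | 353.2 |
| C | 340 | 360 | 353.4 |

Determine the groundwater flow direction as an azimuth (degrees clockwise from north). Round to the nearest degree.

Taking A as reference: B−A = (-125, 0, -0.1); C−A = (180, 55, +0.1).
Solve a·Δx + b·Δy = Δh: det = (-125)·55 − 180·0 = -6875.
∂h/∂x = [(-0.1)·55 − (+0.1)·0] / -6875 = +0.0008000
∂h/∂y = [(-125)·(+0.1) − 180·(-0.1)] / -6875 = -0.0008000
Flow direction (−∇h) has components (-0.0008000 E, +0.0008000 N).
Azimuth = atan2(E, N) = atan2(-0.0008000, +0.0008000) = 315.0° ≈ 315°.

315°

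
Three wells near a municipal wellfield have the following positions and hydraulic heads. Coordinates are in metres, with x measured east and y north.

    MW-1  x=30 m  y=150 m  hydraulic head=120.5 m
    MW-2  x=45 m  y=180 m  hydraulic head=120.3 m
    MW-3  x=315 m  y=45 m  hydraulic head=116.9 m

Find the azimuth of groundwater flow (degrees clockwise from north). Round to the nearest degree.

Three-point gradient (reference MW-1): Δ to MW-2 = (15, 30, -0.2), Δ to MW-3 = (285, -105, -3.6).
∂h/∂x = -0.01274, ∂h/∂y = -0.0002963 (det = -10125).
Flow direction (−∇h) has components (+0.01274 E, +0.0002963 N).
Azimuth = atan2(E, N) = atan2(+0.01274, +0.0002963) = 88.7° ≈ 089°.

089°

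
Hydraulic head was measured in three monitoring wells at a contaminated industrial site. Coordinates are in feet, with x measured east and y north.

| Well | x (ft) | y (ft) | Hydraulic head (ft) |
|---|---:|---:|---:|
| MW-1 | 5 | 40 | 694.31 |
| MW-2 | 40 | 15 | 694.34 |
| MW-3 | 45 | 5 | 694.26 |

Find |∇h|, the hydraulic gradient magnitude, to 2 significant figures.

0.017

Taking MW-1 as reference: MW-2−MW-1 = (35, -25, +0.03); MW-3−MW-1 = (40, -35, -0.05).
Determinant of the coordinate differences = 35·(-35) − 40·(-25) = -225.
∂h/∂x = [(+0.03)·(-35) − (-0.05)·(-25)] / -225 = +0.01022
∂h/∂y = [35·(-0.05) − 40·(+0.03)] / -225 = +0.01311
|∇h| = √(0.01022² + 0.01311²) = 0.01662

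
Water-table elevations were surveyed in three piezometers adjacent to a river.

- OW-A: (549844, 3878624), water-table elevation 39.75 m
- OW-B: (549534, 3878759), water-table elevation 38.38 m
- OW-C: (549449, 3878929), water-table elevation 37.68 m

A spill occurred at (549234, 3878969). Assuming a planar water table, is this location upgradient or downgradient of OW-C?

Taking OW-A as reference: OW-B−OW-A = (-310, 135, -1.37); OW-C−OW-A = (-395, 305, -2.07).
Determinant of the coordinate differences = (-310)·305 − (-395)·135 = -41225.
∂h/∂x = [(-1.37)·305 − (-2.07)·135] / -41225 = +0.003357
∂h/∂y = [(-310)·(-2.07) − (-395)·(-1.37)] / -41225 = -0.002439
Head at (549234, 3878969) = 39.75 + (+0.003357)·(-610) + (-0.002439)·(345) = 36.86 m.
That is lower than the 37.68 m at OW-C, so the point is downgradient.

downgradient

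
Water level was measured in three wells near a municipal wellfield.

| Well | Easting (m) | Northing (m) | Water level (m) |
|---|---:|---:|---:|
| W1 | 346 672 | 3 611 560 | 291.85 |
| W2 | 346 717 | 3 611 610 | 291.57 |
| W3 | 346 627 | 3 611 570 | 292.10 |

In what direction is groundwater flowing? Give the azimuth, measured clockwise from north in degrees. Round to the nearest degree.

085°

With h = a·x + b·y + c and W1 as origin, the differences give:
  45·a + 50·b = -0.28
  (-45)·a + 10·b = +0.25
Eliminate b (×10 and ×50, subtract): 2700·a = -15.300 → a = ∂h/∂x = -0.005667
Back-substitute: b = ∂h/∂y = -0.0005000.
Flow direction (−∇h) has components (+0.005667 E, +0.0005000 N).
Azimuth = atan2(E, N) = atan2(+0.005667, +0.0005000) = 85.0° ≈ 085°.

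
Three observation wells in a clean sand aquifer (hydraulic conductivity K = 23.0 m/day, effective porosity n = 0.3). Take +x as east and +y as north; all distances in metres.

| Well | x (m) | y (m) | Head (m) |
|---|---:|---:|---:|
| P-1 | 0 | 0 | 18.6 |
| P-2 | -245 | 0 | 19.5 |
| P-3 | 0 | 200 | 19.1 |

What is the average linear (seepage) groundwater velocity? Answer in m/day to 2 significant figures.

∂h/∂x = (19.5 − 18.6) / (-245 − 0) = -0.003673
∂h/∂y = (19.1 − 18.6) / (200 − 0) = +0.002500
|∇h| = √(-0.003673² + 0.002500²) = 0.004443
Seepage velocity v = K·i/n = 23.0 × 0.004443 / 0.3 = 0.3406 m/day.

0.34 m/day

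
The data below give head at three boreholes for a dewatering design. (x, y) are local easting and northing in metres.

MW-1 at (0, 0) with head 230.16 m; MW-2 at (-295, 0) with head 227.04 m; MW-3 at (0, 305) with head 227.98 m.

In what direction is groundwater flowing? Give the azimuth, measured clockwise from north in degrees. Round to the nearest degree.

∂h/∂x = (227.04 − 230.16) / (-295 − 0) = +0.01058
∂h/∂y = (227.98 − 230.16) / (305 − 0) = -0.007148
Flow direction (−∇h) has components (-0.01058 E, +0.007148 N).
Azimuth = atan2(E, N) = atan2(-0.01058, +0.007148) = 304.1° ≈ 304°.

304°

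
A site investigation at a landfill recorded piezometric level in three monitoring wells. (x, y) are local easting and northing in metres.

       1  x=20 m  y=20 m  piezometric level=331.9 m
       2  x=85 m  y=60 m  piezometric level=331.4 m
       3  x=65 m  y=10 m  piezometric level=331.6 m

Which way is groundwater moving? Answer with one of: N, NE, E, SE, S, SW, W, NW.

Differences from 1: to 2 (Δx, Δy, Δh) = (65, 40, -0.5); to 3 = (45, -10, -0.3).
Solve a·Δx + b·Δy = Δh: det = 65·(-10) − 45·40 = -2450.
∂h/∂x = [(-0.5)·(-10) − (-0.3)·40] / -2450 = -0.006939
∂h/∂y = [65·(-0.3) − 45·(-0.5)] / -2450 = -0.001224
Flow = −∇h = (+0.006939 east, +0.001224 north), which points east.

E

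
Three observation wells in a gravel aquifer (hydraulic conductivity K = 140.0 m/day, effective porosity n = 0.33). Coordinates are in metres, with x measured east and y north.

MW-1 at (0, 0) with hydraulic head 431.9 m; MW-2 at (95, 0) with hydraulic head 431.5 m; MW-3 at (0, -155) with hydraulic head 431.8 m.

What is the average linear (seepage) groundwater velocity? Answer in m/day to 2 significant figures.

1.8 m/day

∂h/∂x = (431.5 − 431.9) / (95 − 0) = -0.004211
∂h/∂y = (431.8 − 431.9) / (-155 − 0) = +0.0006452
|∇h| = √(-0.004211² + 0.0006452²) = 0.00426
Seepage velocity v = K·i/n = 140.0 × 0.00426 / 0.33 = 1.807 m/day.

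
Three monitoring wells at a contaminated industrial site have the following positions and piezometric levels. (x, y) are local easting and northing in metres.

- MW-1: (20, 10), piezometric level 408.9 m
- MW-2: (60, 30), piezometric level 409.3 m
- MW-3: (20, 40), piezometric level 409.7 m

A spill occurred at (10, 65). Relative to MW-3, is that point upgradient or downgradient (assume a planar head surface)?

Three-point gradient (reference MW-1): Δ to MW-2 = (40, 20, +0.4), Δ to MW-3 = (0, 30, +0.8).
∂h/∂x = -0.003333, ∂h/∂y = +0.02667 (det = 1200).
Head at (10, 65) = 408.9 + (-0.003333)·(-10) + (+0.02667)·(55) = 410.40 m.
That is higher than the 409.7 m at MW-3, so the point is upgradient.

upgradient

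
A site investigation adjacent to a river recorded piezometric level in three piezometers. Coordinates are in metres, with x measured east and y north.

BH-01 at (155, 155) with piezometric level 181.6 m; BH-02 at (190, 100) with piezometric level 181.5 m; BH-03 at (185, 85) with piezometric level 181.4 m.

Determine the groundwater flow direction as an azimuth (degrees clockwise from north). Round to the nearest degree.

225°

Taking BH-01 as reference: BH-02−BH-01 = (35, -55, -0.1); BH-03−BH-01 = (30, -70, -0.2).
Determinant of the coordinate differences = 35·(-70) − 30·(-55) = -800.
∂h/∂x = [(-0.1)·(-70) − (-0.2)·(-55)] / -800 = +0.005000
∂h/∂y = [35·(-0.2) − 30·(-0.1)] / -800 = +0.005000
Flow direction (−∇h) has components (-0.005000 E, -0.005000 N).
Azimuth = atan2(E, N) = atan2(-0.005000, -0.005000) = 225.0° ≈ 225°.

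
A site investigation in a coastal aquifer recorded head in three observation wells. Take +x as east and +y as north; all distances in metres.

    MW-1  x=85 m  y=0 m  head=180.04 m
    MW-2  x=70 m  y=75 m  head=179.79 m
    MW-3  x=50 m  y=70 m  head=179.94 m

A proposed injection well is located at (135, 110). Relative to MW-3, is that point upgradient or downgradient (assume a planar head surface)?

With h = a·x + b·y + c and MW-1 as origin, the differences give:
  (-15)·a + 75·b = -0.25
  (-35)·a + 70·b = -0.10
Eliminate b (×70 and ×75, subtract): 1575·a = -10.000 → a = ∂h/∂x = -0.006349
Back-substitute: b = ∂h/∂y = -0.004603.
Head at (135, 110) = 180.04 + (-0.006349)·(50) + (-0.004603)·(110) = 179.22 m.
That is lower than the 179.94 m at MW-3, so the point is downgradient.

downgradient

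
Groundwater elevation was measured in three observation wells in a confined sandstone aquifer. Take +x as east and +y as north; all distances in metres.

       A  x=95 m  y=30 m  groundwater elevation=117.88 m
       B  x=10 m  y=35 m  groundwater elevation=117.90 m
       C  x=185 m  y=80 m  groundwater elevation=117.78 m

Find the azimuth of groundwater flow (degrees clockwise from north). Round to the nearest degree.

013°

Taking A as reference: B−A = (-85, 5, +0.02); C−A = (90, 50, -0.10).
Solve a·Δx + b·Δy = Δh: det = (-85)·50 − 90·5 = -4700.
∂h/∂x = [(+0.02)·50 − (-0.10)·5] / -4700 = -0.0003191
∂h/∂y = [(-85)·(-0.10) − 90·(+0.02)] / -4700 = -0.001426
Flow direction (−∇h) has components (+0.0003191 E, +0.001426 N).
Azimuth = atan2(E, N) = atan2(+0.0003191, +0.001426) = 12.6° ≈ 013°.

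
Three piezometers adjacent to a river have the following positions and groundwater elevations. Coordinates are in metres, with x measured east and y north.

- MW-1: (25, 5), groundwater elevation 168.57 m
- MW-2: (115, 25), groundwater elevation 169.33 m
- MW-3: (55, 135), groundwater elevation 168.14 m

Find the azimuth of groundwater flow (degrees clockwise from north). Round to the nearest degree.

Taking MW-1 as reference: MW-2−MW-1 = (90, 20, +0.76); MW-3−MW-1 = (30, 130, -0.43).
Solve a·Δx + b·Δy = Δh: det = 90·130 − 30·20 = 11100.
∂h/∂x = [(+0.76)·130 − (-0.43)·20] / 11100 = +0.009676
∂h/∂y = [90·(-0.43) − 30·(+0.76)] / 11100 = -0.005541
Flow direction (−∇h) has components (-0.009676 E, +0.005541 N).
Azimuth = atan2(E, N) = atan2(-0.009676, +0.005541) = 299.8° ≈ 300°.

300°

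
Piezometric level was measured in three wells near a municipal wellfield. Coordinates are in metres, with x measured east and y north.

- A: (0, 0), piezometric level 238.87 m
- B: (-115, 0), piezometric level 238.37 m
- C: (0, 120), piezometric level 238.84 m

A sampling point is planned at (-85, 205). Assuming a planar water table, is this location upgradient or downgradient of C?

∂h/∂x = (238.37 − 238.87) / (-115 − 0) = +0.004348
∂h/∂y = (238.84 − 238.87) / (120 − 0) = -0.0002500
Head at (-85, 205) = 238.87 + (+0.004348)·(-85) + (-0.0002500)·(205) = 238.45 m.
That is lower than the 238.84 m at C, so the point is downgradient.

downgradient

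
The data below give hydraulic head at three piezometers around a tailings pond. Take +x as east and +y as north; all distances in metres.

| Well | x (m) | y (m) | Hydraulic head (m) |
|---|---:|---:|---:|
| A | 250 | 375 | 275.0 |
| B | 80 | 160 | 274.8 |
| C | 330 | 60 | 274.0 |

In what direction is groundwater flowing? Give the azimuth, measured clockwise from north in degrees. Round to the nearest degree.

Taking A as reference: B−A = (-170, -215, -0.2); C−A = (80, -315, -1.0).
Determinant of the coordinate differences = (-170)·(-315) − 80·(-215) = 70750.
∂h/∂x = [(-0.2)·(-315) − (-1.0)·(-215)] / 70750 = -0.002148
∂h/∂y = [(-170)·(-1.0) − 80·(-0.2)] / 70750 = +0.002629
Flow direction (−∇h) has components (+0.002148 E, -0.002629 N).
Azimuth = atan2(E, N) = atan2(+0.002148, -0.002629) = 140.7° ≈ 141°.

141°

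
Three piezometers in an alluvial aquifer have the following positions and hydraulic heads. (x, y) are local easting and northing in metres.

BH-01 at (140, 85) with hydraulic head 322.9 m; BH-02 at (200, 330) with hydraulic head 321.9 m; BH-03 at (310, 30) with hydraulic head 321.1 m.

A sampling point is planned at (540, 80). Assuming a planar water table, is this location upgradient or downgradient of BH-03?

downgradient

Three-point gradient (reference BH-01): Δ to BH-02 = (60, 245, -1.0), Δ to BH-03 = (170, -55, -1.8).
∂h/∂x = -0.01103, ∂h/∂y = -0.001379 (det = -44950).
Head at (540, 80) = 322.9 + (-0.01103)·(400) + (-0.001379)·(-5) = 318.49 m.
That is lower than the 321.1 m at BH-03, so the point is downgradient.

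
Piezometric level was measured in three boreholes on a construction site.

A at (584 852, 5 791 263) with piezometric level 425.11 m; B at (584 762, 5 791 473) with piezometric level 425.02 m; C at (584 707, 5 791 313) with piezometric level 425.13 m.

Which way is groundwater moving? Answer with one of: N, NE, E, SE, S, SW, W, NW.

NE

With h = a·x + b·y + c and A as origin, the differences give:
  (-90)·a + 210·b = -0.09
  (-145)·a + 50·b = +0.02
Eliminate b (×50 and ×210, subtract): 25950·a = -8.700 → a = ∂h/∂x = -0.0003353
Back-substitute: b = ∂h/∂y = -0.0005723.
Flow = −∇h = (+0.0003353 east, +0.0005723 north), which points northeast.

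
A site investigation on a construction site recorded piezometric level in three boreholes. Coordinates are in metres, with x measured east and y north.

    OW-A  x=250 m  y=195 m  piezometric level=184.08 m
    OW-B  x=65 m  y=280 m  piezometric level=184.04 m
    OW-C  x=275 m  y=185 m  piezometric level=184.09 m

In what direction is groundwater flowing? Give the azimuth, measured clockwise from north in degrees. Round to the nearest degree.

208°

Three-point gradient (reference OW-A): Δ to OW-B = (-185, 85, -0.04), Δ to OW-C = (25, -10, +0.01).
∂h/∂x = +0.001636, ∂h/∂y = +0.003091 (det = -275).
Flow direction (−∇h) has components (-0.001636 E, -0.003091 N).
Azimuth = atan2(E, N) = atan2(-0.001636, -0.003091) = 207.9° ≈ 208°.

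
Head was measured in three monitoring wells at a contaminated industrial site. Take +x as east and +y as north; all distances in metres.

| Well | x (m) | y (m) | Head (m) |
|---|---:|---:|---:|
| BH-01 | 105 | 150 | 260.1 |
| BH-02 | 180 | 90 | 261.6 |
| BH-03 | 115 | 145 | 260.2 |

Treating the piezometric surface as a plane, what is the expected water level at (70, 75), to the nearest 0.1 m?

With h = a·x + b·y + c and BH-01 as origin, the differences give:
  75·a + (-60)·b = +1.5
  10·a + (-5)·b = +0.1
Eliminate b (×(-5) and ×(-60), subtract): 225·a = -1.50 → a = ∂h/∂x = -0.006667
Back-substitute: b = ∂h/∂y = -0.03333.
h(70, 75) = 260.1 + (-0.006667)·(-35) + (-0.03333)·(-75) = 260.1 +0.233 +2.500 = 262.833 m.

262.8 m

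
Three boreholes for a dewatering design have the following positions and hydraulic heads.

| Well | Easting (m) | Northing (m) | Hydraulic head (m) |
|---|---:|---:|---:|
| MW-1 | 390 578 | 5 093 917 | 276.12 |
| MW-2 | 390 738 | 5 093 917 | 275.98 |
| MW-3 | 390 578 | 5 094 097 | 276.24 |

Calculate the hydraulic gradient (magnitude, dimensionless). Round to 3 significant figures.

0.00110

∂h/∂x = (275.98 − 276.12) / (390738 − 390578) = -0.0008750
∂h/∂y = (276.24 − 276.12) / (5094097 − 5093917) = +0.0006667
|∇h| = √(-0.0008750² + 0.0006667²) = 0.0011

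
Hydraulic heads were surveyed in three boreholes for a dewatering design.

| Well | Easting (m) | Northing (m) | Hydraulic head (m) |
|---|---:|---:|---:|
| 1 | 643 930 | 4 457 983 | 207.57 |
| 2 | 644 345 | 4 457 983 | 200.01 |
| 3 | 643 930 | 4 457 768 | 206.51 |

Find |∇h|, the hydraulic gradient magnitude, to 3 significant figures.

∂h/∂x = (200.01 − 207.57) / (644345 − 643930) = -0.01822
∂h/∂y = (206.51 − 207.57) / (4457768 − 4457983) = +0.004930
|∇h| = √(-0.01822² + 0.004930²) = 0.01888

0.0189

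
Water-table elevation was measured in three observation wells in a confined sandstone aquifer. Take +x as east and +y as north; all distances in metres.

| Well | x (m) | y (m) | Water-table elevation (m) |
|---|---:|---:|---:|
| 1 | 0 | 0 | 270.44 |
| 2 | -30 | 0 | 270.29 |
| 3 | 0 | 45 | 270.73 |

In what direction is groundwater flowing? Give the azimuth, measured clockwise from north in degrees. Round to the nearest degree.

218°

∂h/∂x = (270.29 − 270.44) / (-30 − 0) = +0.005000
∂h/∂y = (270.73 − 270.44) / (45 − 0) = +0.006444
Flow direction (−∇h) has components (-0.005000 E, -0.006444 N).
Azimuth = atan2(E, N) = atan2(-0.005000, -0.006444) = 217.8° ≈ 218°.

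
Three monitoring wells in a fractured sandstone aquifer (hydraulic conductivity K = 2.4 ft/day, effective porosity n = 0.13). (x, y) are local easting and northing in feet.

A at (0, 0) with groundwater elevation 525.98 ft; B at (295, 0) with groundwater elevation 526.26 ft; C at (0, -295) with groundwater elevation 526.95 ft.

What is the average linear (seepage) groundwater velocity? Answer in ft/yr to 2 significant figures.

23 ft/yr

∂h/∂x = (526.26 − 525.98) / (295 − 0) = +0.0009492
∂h/∂y = (526.95 − 525.98) / (-295 − 0) = -0.003288
|∇h| = √(0.0009492² + -0.003288²) = 0.003422
Seepage velocity v = K·i/n = 2.4 × 0.003422 / 0.13 = 0.06318 ft/day = 23.08 ft/yr.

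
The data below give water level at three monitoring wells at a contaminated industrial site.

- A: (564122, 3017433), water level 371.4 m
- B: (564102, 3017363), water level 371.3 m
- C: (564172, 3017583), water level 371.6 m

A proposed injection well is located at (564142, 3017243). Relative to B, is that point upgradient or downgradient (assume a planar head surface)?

With h = a·x + b·y + c and A as origin, the differences give:
  (-20)·a + (-70)·b = -0.1
  50·a + 150·b = +0.2
Eliminate b (×150 and ×(-70), subtract): 500·a = -1.00 → a = ∂h/∂x = -0.002000
Back-substitute: b = ∂h/∂y = +0.002000.
Head at (564142, 3017243) = 371.4 + (-0.002000)·(20) + (+0.002000)·(-190) = 370.98 m.
That is lower than the 371.3 m at B, so the point is downgradient.

downgradient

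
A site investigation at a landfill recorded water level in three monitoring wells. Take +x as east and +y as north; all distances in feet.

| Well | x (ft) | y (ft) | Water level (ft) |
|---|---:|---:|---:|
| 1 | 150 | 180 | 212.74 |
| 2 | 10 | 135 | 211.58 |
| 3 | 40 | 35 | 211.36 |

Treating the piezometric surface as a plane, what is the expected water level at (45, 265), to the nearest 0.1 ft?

Three-point gradient (reference 1): Δ to 2 = (-140, -45, -1.16), Δ to 3 = (-110, -145, -1.38).
∂h/∂x = +0.006912, ∂h/∂y = +0.004274 (det = 15350).
h(45, 265) = 212.74 + (+0.006912)·(-105) + (+0.004274)·(85) = 212.74 -0.726 +0.363 = 212.377 ft.

212.4 ft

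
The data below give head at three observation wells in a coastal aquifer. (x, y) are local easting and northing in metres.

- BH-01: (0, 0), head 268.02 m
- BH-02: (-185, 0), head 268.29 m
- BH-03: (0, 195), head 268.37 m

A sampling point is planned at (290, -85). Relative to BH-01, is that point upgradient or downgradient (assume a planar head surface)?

downgradient

∂h/∂x = (268.29 − 268.02) / (-185 − 0) = -0.001459
∂h/∂y = (268.37 − 268.02) / (195 − 0) = +0.001795
Head at (290, -85) = 268.02 + (-0.001459)·(290) + (+0.001795)·(-85) = 267.44 m.
That is lower than the 268.02 m at BH-01, so the point is downgradient.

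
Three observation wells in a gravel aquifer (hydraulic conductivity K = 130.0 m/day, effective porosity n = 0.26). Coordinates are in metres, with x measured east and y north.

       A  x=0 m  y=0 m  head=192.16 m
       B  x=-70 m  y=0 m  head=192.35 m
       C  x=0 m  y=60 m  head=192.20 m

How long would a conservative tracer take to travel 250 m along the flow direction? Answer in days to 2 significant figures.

180 days

∂h/∂x = (192.35 − 192.16) / (-70 − 0) = -0.002714
∂h/∂y = (192.20 − 192.16) / (60 − 0) = +0.0006667
|∇h| = √(-0.002714² + 0.0006667²) = 0.002795
Seepage velocity v = K·i/n = 130.0 × 0.002795 / 0.26 = 1.397 m/day.
t = 250 / 1.397 = 179 days.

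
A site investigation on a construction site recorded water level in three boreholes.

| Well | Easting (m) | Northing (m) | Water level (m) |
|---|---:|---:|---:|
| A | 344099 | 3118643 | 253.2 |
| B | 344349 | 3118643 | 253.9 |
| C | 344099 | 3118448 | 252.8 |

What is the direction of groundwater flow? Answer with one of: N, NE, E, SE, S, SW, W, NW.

SW

∂h/∂x = (253.9 − 253.2) / (344349 − 344099) = +0.002800
∂h/∂y = (252.8 − 253.2) / (3118448 − 3118643) = +0.002051
Flow = −∇h = (-0.002800 east, -0.002051 north), which points southwest.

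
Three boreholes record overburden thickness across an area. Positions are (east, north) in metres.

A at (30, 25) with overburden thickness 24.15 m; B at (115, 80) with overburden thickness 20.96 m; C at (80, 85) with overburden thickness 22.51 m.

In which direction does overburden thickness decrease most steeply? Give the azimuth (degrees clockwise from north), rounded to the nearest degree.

101°

Taking A as reference: B−A = (85, 55, -3.19); C−A = (50, 60, -1.64).
Determinant of the coordinate differences = 85·60 − 50·55 = 2350.
∂d/∂x = [(-3.19)·60 − (-1.64)·55] / 2350 = -0.04306
∂d/∂y = [85·(-1.64) − 50·(-3.19)] / 2350 = +0.008553
Steepest decrease is along −∇f: components (+0.04306 E, -0.008553 N).
Azimuth = atan2(+0.04306, -0.008553) = 101.2° ≈ 101°.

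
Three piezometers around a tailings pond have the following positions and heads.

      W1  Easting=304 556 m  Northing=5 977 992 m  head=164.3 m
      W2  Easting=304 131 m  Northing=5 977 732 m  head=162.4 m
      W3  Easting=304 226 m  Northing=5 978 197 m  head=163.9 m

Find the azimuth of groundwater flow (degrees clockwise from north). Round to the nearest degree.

227°

Three-point gradient (reference W1): Δ to W2 = (-425, -260, -1.9), Δ to W3 = (-330, 205, -0.4).
∂h/∂x = +0.002854, ∂h/∂y = +0.002643 (det = -172925).
Flow direction (−∇h) has components (-0.002854 E, -0.002643 N).
Azimuth = atan2(E, N) = atan2(-0.002854, -0.002643) = 227.2° ≈ 227°.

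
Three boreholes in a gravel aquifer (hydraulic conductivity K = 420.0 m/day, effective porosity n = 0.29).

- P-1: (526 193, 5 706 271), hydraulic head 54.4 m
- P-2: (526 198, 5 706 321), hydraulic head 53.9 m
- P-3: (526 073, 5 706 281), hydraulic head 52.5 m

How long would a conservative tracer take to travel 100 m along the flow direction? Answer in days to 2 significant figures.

3.7 days

Differences from P-1: to P-2 (Δx, Δy, Δh) = (5, 50, -0.5); to P-3 = (-120, 10, -1.9).
Solve a·Δx + b·Δy = Δh: det = 5·10 − (-120)·50 = 6050.
∂h/∂x = [(-0.5)·10 − (-1.9)·50] / 6050 = +0.01488
∂h/∂y = [5·(-1.9) − (-120)·(-0.5)] / 6050 = -0.01149
|∇h| = √(0.01488² + -0.01149²) = 0.0188
Seepage velocity v = K·i/n = 420.0 × 0.0188 / 0.29 = 27.23 m/day.
t = 100 / 27.23 = 3.672 days.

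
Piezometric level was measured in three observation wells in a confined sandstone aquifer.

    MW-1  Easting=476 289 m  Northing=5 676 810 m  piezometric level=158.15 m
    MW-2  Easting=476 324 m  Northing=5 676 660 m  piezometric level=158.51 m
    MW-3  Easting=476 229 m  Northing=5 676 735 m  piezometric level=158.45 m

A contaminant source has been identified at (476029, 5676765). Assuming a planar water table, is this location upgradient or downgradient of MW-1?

Three-point gradient (reference MW-1): Δ to MW-2 = (35, -150, +0.36), Δ to MW-3 = (-60, -75, +0.30).
∂h/∂x = -0.001548, ∂h/∂y = -0.002761 (det = -11625).
Head at (476029, 5676765) = 158.15 + (-0.001548)·(-260) + (-0.002761)·(-45) = 158.68 m.
That is higher than the 158.15 m at MW-1, so the point is upgradient.

upgradient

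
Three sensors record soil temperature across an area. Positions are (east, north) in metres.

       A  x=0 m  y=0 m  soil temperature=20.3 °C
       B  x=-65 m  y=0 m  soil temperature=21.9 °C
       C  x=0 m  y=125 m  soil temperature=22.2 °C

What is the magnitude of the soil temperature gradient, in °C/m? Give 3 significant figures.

0.0289 °C/m

∂T/∂x = (21.9 − 20.3) / (-65 − 0) = -0.02462
∂T/∂y = (22.2 − 20.3) / (125 − 0) = +0.01520
|∇f| = √(-0.02462² + 0.01520²) = 0.02893 °C/m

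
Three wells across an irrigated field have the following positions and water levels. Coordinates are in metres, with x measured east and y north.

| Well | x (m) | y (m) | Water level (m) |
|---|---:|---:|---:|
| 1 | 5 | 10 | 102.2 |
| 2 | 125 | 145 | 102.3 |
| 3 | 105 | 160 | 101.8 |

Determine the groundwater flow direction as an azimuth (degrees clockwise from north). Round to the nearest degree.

Three-point gradient (reference 1): Δ to 2 = (120, 135, +0.1), Δ to 3 = (100, 150, -0.4).
∂h/∂x = +0.01533, ∂h/∂y = -0.01289 (det = 4500).
Flow direction (−∇h) has components (-0.01533 E, +0.01289 N).
Azimuth = atan2(E, N) = atan2(-0.01533, +0.01289) = 310.0° ≈ 310°.

310°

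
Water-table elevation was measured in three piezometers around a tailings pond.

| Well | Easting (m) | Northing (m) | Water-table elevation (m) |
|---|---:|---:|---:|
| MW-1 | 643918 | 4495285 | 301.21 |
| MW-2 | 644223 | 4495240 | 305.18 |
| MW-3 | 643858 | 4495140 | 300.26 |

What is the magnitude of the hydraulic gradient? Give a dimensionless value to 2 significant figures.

0.013

Differences from MW-1: to MW-2 (Δx, Δy, Δh) = (305, -45, +3.97); to MW-3 = (-60, -145, -0.95).
Determinant of the coordinate differences = 305·(-145) − (-60)·(-45) = -46925.
∂h/∂x = [(+3.97)·(-145) − (-0.95)·(-45)] / -46925 = +0.01318
∂h/∂y = [305·(-0.95) − (-60)·(+3.97)] / -46925 = +0.001099
|∇h| = √(0.01318² + 0.001099²) = 0.01323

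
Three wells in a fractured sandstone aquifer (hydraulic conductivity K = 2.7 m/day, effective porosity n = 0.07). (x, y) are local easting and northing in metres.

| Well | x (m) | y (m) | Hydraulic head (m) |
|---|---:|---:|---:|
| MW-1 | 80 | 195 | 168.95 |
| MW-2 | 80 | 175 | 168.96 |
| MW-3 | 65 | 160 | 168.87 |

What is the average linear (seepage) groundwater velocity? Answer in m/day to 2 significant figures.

0.25 m/day

Differences from MW-1: to MW-2 (Δx, Δy, Δh) = (0, -20, +0.01); to MW-3 = (-15, -35, -0.08).
Solve a·Δx + b·Δy = Δh: det = 0·(-35) − (-15)·(-20) = -300.
∂h/∂x = [(+0.01)·(-35) − (-0.08)·(-20)] / -300 = +0.006500
∂h/∂y = [0·(-0.08) − (-15)·(+0.01)] / -300 = -0.0005000
|∇h| = √(0.006500² + -0.0005000²) = 0.006519
Seepage velocity v = K·i/n = 2.7 × 0.006519 / 0.07 = 0.2514 m/day.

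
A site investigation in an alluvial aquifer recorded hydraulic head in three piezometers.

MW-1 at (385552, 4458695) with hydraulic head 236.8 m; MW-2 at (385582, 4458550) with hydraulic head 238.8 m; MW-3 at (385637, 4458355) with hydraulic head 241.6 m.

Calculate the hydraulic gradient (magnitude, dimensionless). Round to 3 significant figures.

Differences from MW-1: to MW-2 (Δx, Δy, Δh) = (30, -145, +2.0); to MW-3 = (85, -340, +4.8).
Determinant of the coordinate differences = 30·(-340) − 85·(-145) = 2125.
∂h/∂x = [(+2.0)·(-340) − (+4.8)·(-145)] / 2125 = +0.007529
∂h/∂y = [30·(+4.8) − 85·(+2.0)] / 2125 = -0.01224
|∇h| = √(0.007529² + -0.01224²) = 0.01437

0.0144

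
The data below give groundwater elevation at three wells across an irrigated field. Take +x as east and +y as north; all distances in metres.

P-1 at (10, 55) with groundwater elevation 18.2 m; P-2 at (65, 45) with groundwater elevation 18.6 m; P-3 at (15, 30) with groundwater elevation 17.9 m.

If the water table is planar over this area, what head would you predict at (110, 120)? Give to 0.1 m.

20.1 m

Differences from P-1: to P-2 (Δx, Δy, Δh) = (55, -10, +0.4); to P-3 = (5, -25, -0.3).
Determinant of the coordinate differences = 55·(-25) − 5·(-10) = -1325.
∂h/∂x = [(+0.4)·(-25) − (-0.3)·(-10)] / -1325 = +0.009811
∂h/∂y = [55·(-0.3) − 5·(+0.4)] / -1325 = +0.01396
h(110, 120) = 18.2 + (+0.009811)·(100) + (+0.01396)·(65) = 18.2 +0.981 +0.908 = 20.089 m.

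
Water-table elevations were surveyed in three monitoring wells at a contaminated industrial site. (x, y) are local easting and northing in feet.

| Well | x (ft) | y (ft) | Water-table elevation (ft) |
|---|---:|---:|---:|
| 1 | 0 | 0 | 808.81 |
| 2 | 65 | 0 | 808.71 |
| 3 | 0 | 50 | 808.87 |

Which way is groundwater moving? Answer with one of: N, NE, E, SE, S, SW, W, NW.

SE

∂h/∂x = (808.71 − 808.81) / (65 − 0) = -0.001538
∂h/∂y = (808.87 − 808.81) / (50 − 0) = +0.001200
Flow = −∇h = (+0.001538 east, -0.001200 north), which points southeast.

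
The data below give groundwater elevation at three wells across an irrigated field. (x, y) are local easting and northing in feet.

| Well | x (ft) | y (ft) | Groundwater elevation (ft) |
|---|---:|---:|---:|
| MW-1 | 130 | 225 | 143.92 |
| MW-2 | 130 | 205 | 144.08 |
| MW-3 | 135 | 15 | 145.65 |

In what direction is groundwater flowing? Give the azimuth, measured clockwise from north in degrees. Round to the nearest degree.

309°

With h = a·x + b·y + c and MW-1 as origin, the differences give:
  0·a + (-20)·b = +0.16
  5·a + (-210)·b = +1.73
Eliminate b (×(-210) and ×(-20), subtract): 100·a = 1.000 → a = ∂h/∂x = +0.010000
Back-substitute: b = ∂h/∂y = -0.008000.
Flow direction (−∇h) has components (-0.010000 E, +0.008000 N).
Azimuth = atan2(E, N) = atan2(-0.010000, +0.008000) = 308.7° ≈ 309°.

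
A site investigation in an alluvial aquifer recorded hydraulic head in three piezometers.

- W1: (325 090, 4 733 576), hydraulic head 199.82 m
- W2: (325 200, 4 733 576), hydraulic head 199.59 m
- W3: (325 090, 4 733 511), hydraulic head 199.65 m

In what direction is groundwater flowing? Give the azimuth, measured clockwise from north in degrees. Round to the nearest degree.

∂h/∂x = (199.59 − 199.82) / (325200 − 325090) = -0.002091
∂h/∂y = (199.65 − 199.82) / (4733511 − 4733576) = +0.002615
Flow direction (−∇h) has components (+0.002091 E, -0.002615 N).
Azimuth = atan2(E, N) = atan2(+0.002091, -0.002615) = 141.4° ≈ 141°.

141°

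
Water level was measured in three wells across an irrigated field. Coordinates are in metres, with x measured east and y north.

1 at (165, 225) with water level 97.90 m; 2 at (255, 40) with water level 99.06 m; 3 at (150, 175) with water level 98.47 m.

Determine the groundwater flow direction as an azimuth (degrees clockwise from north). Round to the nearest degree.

035°

Differences from 1: to 2 (Δx, Δy, Δh) = (90, -185, +1.16); to 3 = (-15, -50, +0.57).
Solve a·Δx + b·Δy = Δh: det = 90·(-50) − (-15)·(-185) = -7275.
∂h/∂x = [(+1.16)·(-50) − (+0.57)·(-185)] / -7275 = -0.006522
∂h/∂y = [90·(+0.57) − (-15)·(+1.16)] / -7275 = -0.009443
Flow direction (−∇h) has components (+0.006522 E, +0.009443 N).
Azimuth = atan2(E, N) = atan2(+0.006522, +0.009443) = 34.6° ≈ 035°.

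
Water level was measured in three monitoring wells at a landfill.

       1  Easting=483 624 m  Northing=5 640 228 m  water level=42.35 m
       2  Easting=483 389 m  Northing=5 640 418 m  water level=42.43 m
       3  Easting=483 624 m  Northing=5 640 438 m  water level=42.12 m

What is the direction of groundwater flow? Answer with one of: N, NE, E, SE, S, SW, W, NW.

NE

Taking 1 as reference: 2−1 = (-235, 190, +0.08); 3−1 = (0, 210, -0.23).
Solve a·Δx + b·Δy = Δh: det = (-235)·210 − 0·190 = -49350.
∂h/∂x = [(+0.08)·210 − (-0.23)·190] / -49350 = -0.001226
∂h/∂y = [(-235)·(-0.23) − 0·(+0.08)] / -49350 = -0.001095
Flow = −∇h = (+0.001226 east, +0.001095 north), which points northeast.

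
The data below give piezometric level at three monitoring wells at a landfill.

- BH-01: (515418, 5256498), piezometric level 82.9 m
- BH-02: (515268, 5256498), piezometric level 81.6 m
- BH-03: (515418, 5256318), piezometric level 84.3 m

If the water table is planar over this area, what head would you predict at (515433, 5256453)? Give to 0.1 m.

83.4 m

∂h/∂x = (81.6 − 82.9) / (515268 − 515418) = +0.008667
∂h/∂y = (84.3 − 82.9) / (5256318 − 5256498) = -0.007778
h(515433, 5256453) = 82.9 + (+0.008667)·(15) + (-0.007778)·(-45) = 82.9 +0.130 +0.350 = 83.380 m.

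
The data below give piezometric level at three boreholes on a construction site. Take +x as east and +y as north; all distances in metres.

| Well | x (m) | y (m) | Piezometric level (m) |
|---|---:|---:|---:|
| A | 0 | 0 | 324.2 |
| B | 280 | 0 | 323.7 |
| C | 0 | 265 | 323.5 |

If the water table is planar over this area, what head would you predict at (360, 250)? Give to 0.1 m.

322.9 m

∂h/∂x = (323.7 − 324.2) / (280 − 0) = -0.001786
∂h/∂y = (323.5 − 324.2) / (265 − 0) = -0.002642
h(360, 250) = 324.2 + (-0.001786)·(360) + (-0.002642)·(250) = 324.2 -0.643 -0.660 = 322.897 m.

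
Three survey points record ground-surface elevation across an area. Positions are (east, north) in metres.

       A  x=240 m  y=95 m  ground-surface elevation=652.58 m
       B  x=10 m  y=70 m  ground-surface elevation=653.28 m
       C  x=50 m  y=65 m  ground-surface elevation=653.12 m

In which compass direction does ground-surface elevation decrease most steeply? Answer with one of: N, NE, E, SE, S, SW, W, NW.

Taking A as reference: B−A = (-230, -25, +0.70); C−A = (-190, -30, +0.54).
Solve a·Δx + b·Δy = Δz: det = (-230)·(-30) − (-190)·(-25) = 2150.
∂z/∂x = [(+0.70)·(-30) − (+0.54)·(-25)] / 2150 = -0.003488
∂z/∂y = [(-230)·(+0.54) − (-190)·(+0.70)] / 2150 = +0.004093
Steepest decrease is along −∇f = (+0.003488 E, -0.004093 N) → southeast.

SE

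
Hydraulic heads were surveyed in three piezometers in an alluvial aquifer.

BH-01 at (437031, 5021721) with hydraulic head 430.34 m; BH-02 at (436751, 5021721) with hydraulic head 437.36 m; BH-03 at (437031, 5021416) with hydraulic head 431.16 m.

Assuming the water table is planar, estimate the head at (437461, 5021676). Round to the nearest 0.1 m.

∂h/∂x = (437.36 − 430.34) / (436751 − 437031) = -0.02507
∂h/∂y = (431.16 − 430.34) / (5021416 − 5021721) = -0.002689
h(437461, 5021676) = 430.34 + (-0.02507)·(430) + (-0.002689)·(-45) = 430.34 -10.781 +0.121 = 419.680 m.

419.7 m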